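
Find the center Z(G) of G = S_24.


Z(G) = {g ∈ G | gx = xg for all x ∈ G}
S_n is non-abelian for n ≥ 3; Z(S_24) is trivial

Z(S_24) = {e}


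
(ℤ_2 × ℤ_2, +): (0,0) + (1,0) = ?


Operation: componentwise addition mod (2, 2)
(0,0) + (1,0) = ((a₁+b₁) mod 2, (a₂+b₂) mod 2) with a = (0,0), b = (1,0)

(0,0) + (1,0) = (1,0)


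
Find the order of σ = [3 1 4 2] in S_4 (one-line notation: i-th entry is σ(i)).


Cycle decomposition: (1 3 4 2)
Cycle lengths: 4
Order = lcm(4) = 4

ord(σ) = 4


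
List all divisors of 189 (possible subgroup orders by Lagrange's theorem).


Lagrange's theorem: |H| divides |G|
|G| = 189
Divisors of 189: 1, 3, 7, 9, 21, 27, 63, 189

Possible subgroup orders: {1, 3, 7, 9, 21, 27, 63, 189}


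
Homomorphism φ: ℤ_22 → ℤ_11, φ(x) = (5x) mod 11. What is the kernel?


Kernel = preimage of identity
ker(φ) = {x ∈ ℤ_22 : 5x ≡ 0 (mod 11)}. Since 11 | 22, φ is well-defined. The kernel is the cyclic subgroup ⟨11⟩ of ℤ_22 (order 2), i.e. {0, 11}

ker(φ) = {0, 11}


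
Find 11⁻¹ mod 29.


Use the extended Euclidean algorithm to write 1 = 11·s + 29·t; then s mod 29 is the inverse.
Euclidean algorithm:
  11 = 0·29 + 11
  29 = 2·11 + 7
  11 = 1·7 + 4
  7 = 1·4 + 3
  4 = 1·3 + 1
  3 = 3·1 + 0
gcd(11,29) = 1
Back-substitution gives: 11·(8) + 29·(-3) = 1
So 11⁻¹ ≡ 8 ≡ 8 (mod 29)
Check: 11 × 8 = 88 ≡ 1 (mod 29) ✓

11⁻¹ ≡ 8 (mod 29)


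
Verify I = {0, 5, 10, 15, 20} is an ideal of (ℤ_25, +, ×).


Check ideal conditions for I = {0, 5, 10, 15, 20} in ℤ_25:
(1) I is an additive subgroup? Yes
(2) For r ∈ ℤ_25 and a ∈ I: r·a ∈ I? Yes

Yes, I is an ideal of ℤ_25


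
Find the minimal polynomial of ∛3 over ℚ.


∛3 satisfies x³ - 3 = 0, irreducible over ℚ (no rational root; 3 is not a perfect cube)

Minimal polynomial: x³ - 3


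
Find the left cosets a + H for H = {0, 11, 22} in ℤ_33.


H = {0, 11, 22}, |H| = 3
Number of cosets = |G|/|H| = 33/3 = 11
0 + H = {0, 11, 22}
1 + H = {1, 12, 23}
2 + H = {2, 13, 24}
3 + H = {3, 14, 25}
4 + H = {4, 15, 26}
5 + H = {5, 16, 27}
6 + H = {6, 17, 28}
7 + H = {7, 18, 29}
8 + H = {8, 19, 30}
9 + H = {9, 20, 31}
10 + H = {10, 21, 32}

Cosets: 0+H={0,11,22}; 1+H={1,12,23}; 2+H={2,13,24}; 3+H={3,14,25}; 4+H={4,15,26}; 5+H={5,16,27}; 6+H={6,17,28}; 7+H={7,18,29}; 8+H={8,19,30}; 9+H={9,20,31}; 10+H={10,21,32}


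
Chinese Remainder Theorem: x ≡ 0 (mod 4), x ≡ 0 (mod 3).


m₁ = 4, m₂ = 3, gcd = 1, so CRT applies. M = m₁·m₂ = 12
Let M₁ = M/m₁ = 3, M₂ = M/m₂ = 4
Find y₁ ≡ M₁⁻¹ (mod m₁): 3⁻¹ ≡ 3 (mod 4)
Find y₂ ≡ M₂⁻¹ (mod m₂): 4⁻¹ ≡ 1 (mod 3)
x = a₁·M₁·y₁ + a₂·M₂·y₂ = 0·3·3 + 0·4·1 = 0
Reduce mod 12: x ≡ 0
Check: 0 mod 4 = 0 ✓, 0 mod 3 = 0 ✓

x ≡ 0 (mod 12)


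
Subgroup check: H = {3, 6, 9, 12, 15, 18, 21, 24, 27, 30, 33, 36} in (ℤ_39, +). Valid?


Subgroup test for H = {3, 6, 9, 12, 15, 18, 21, 24, 27, 30, 33, 36} in (ℤ_39, +):
(1) 0 ∈ H? No
(2) Closure: for all a,b ∈ H, (a+b) mod 39 ∈ H? No  [counterexample: 3 + 36 = 0 ∉ H]
(3) Inverses: for all a ∈ H, -a mod 39 ∈ H? Yes

No, H is not a subgroup of ℤ_39


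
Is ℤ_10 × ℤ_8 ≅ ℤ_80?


Comparing ℤ_10 × ℤ_8 and ℤ_80:
gcd(10,8) = 2 ≠ 1. Max element order in ℤ_10×ℤ_8 is lcm(10,8) = 40 < 80, so it has no element of order 80

No, ℤ_10 × ℤ_8 ≇ ℤ_80


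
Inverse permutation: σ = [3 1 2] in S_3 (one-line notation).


To find σ⁻¹, swap domain and range:
σ(1) = 3 → σ⁻¹(3) = 1
σ(2) = 1 → σ⁻¹(1) = 2
σ(3) = 2 → σ⁻¹(2) = 3

σ⁻¹ = [2 3 1]


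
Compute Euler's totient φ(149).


Factor n: 149 = 149
φ(n) = n · ∏(1 - 1/p) over distinct primes p | n
φ(149) = 149 · (1 - 1/149) = 148

φ(149) = 148


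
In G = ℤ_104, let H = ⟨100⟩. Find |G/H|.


|⟨100⟩| = n / gcd(100, 104) = 104 / 4 = 26
H is normal (ℤ_104 is abelian).
|G/H| = |G| / |H| = 104 / 26 = 4

|G/H| = 4


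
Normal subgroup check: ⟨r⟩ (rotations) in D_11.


H = ⟨r⟩ (rotations) in D_11
The rotation subgroup ⟨r⟩ has index 2 in D_11, so it is normal

Yes, normal subgroup


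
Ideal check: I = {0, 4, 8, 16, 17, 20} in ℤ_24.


Check ideal conditions for I = {0, 4, 8, 16, 17, 20} in ℤ_24:
(1) I is an additive subgroup? No
(2) For r ∈ ℤ_24 and a ∈ I: r·a ∈ I? No  [counterexample: r=2, a=17, r·a mod 24 = 10 ∉ I]

No, I is not an ideal of ℤ_24


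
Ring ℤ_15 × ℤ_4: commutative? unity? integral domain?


Direct product ring; commutative with unity (1,1); but (1,0)·(0,1) = (0,0) gives zero divisors, so not an integral domain
Commutative: Yes
Integral domain: No
Has unity: Yes

ℤ_15 × ℤ_4: Commutative=Yes, Unity=Yes


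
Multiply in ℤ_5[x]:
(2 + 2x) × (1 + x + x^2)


Expand and collect like terms; reduce coefficients mod 5:
x^0: 2·1 = 2 ≡ 2 (mod 5)
x^1: 2·1 + 2·1 = 4 ≡ 4 (mod 5)
x^2: 2·1 + 2·1 = 4 ≡ 4 (mod 5)
x^3: 2·1 = 2 ≡ 2 (mod 5)
Result: 2 + 4x + 4x^2 + 2x^3

f · g = 2 + 4x + 4x^2 + 2x^3


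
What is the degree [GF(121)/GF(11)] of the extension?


GF(121) = GF(11^2), so the extension degree is 2

[GF(121)/GF(11)] = 2


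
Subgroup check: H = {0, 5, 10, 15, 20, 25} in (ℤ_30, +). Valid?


Subgroup test for H = {0, 5, 10, 15, 20, 25} in (ℤ_30, +):
(1) 0 ∈ H? Yes
(2) Closure: for all a,b ∈ H, (a+b) mod 30 ∈ H? Yes
(3) Inverses: for all a ∈ H, -a mod 30 ∈ H? Yes

Yes, H is a subgroup of ℤ_30


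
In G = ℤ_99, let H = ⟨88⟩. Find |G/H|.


|⟨88⟩| = n / gcd(88, 99) = 99 / 11 = 9
H is normal (ℤ_99 is abelian).
|G/H| = |G| / |H| = 99 / 9 = 11

|G/H| = 11


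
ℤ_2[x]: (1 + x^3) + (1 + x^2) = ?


Add coefficients mod 2:
x^0: 1 + 1 = 0 (mod 2)
x^1: 0 + 0 = 0 (mod 2)
x^2: 0 + 1 = 1 (mod 2)
x^3: 1 + 0 = 1 (mod 2)
Result: x^2 + x^3

f + g = x^2 + x^3


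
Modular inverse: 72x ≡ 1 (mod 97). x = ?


Use the extended Euclidean algorithm to write 1 = 72·s + 97·t; then s mod 97 is the inverse.
Euclidean algorithm:
  72 = 0·97 + 72
  97 = 1·72 + 25
  72 = 2·25 + 22
  25 = 1·22 + 3
  22 = 7·3 + 1
  3 = 3·1 + 0
gcd(72,97) = 1
Back-substitution gives: 72·(31) + 97·(-23) = 1
So 72⁻¹ ≡ 31 ≡ 31 (mod 97)
Check: 72 × 31 = 2232 ≡ 1 (mod 97) ✓

72⁻¹ ≡ 31 (mod 97)


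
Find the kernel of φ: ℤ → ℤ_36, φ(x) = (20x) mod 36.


Kernel = preimage of identity
ker(φ) = {x ∈ ℤ : 20x ≡ 0 (mod 36)}. gcd(20,36) = 4, so 20x ≡ 0 (mod 36) ⟺ x ≡ 0 (mod 36/4 = 9). Hence ker(φ) = 9ℤ

ker(φ) = 9ℤ


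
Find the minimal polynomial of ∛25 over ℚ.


∛25 satisfies x³ - 25 = 0, irreducible over ℚ (no rational root; 25 is not a perfect cube)

Minimal polynomial: x³ - 25


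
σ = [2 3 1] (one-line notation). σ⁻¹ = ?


To find σ⁻¹, swap domain and range:
σ(1) = 2 → σ⁻¹(2) = 1
σ(2) = 3 → σ⁻¹(3) = 2
σ(3) = 1 → σ⁻¹(1) = 3

σ⁻¹ = [3 1 2]


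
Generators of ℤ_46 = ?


g generates ℤ_n iff gcd(g,n) = 1
Prime factors of 46: 2, 23
Generators are g ∈ {1,...,45} not divisible by any of these primes.
Generators: {1, 3, 5, 7, 9, 11, 13, 15, 17, 19, 21, 25, 27, 29, 31, 33, 35, 37, 39, 41, 43, 45}
Number of generators = φ(46) = 22

Generators of ℤ_46 = {1, 3, 5, 7, 9, 11, 13, 15, 17, 19, 21, 25, 27, 29, 31, 33, 35, 37, 39, 41, 43, 45}


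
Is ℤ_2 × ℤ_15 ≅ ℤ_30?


Comparing ℤ_2 × ℤ_15 and ℤ_30:
gcd(2,15) = 1, so ℤ_2 × ℤ_15 ≅ ℤ_30 (CRT)

Yes, ℤ_2 × ℤ_15 ≅ ℤ_30


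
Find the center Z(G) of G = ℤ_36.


Z(G) = {g ∈ G | gx = xg for all x ∈ G}
ℤ_36 is abelian, so Z(G) = G

Z(ℤ_36) = ℤ_36


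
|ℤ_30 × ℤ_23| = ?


|A × B| = |A| · |B|
|ℤ_30 × ℤ_23| = 30 × 23 = 690

|ℤ_30 × ℤ_23| = 690


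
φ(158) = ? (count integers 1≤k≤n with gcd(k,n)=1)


Factor n: 158 = 2 × 79
φ(n) = n · ∏(1 - 1/p) over distinct primes p | n
φ(158) = 158 · (1 - 1/2) · (1 - 1/79) = 78

φ(158) = 78


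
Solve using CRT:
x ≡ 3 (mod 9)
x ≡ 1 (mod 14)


m₁ = 9, m₂ = 14, gcd = 1, so CRT applies. M = m₁·m₂ = 126
Let M₁ = M/m₁ = 14, M₂ = M/m₂ = 9
Find y₁ ≡ M₁⁻¹ (mod m₁): 14⁻¹ ≡ 2 (mod 9)
Find y₂ ≡ M₂⁻¹ (mod m₂): 9⁻¹ ≡ 11 (mod 14)
x = a₁·M₁·y₁ + a₂·M₂·y₂ = 3·14·2 + 1·9·11 = 183
Reduce mod 126: x ≡ 57
Check: 57 mod 9 = 3 ✓, 57 mod 14 = 1 ✓

x ≡ 57 (mod 126)


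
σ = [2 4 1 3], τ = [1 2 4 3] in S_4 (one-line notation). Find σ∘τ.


σ∘τ: apply τ first, then σ
1 →τ 1 →σ 2
2 →τ 2 →σ 4
3 →τ 4 →σ 3
4 →τ 3 →σ 1

σ∘τ = [2 4 3 1]


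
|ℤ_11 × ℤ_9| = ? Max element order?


|ℤ_11 × ℤ_9| = 11 × 9 = 99
Max element order = lcm(11,9) = 99
Cyclic? Yes (gcd=1)

|ℤ_11×ℤ_9| = 99, max element order = 99


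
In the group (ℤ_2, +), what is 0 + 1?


Operation: addition mod 2
0 + 1 = (a + b) mod 2 with a = 0, b = 1

0 + 1 = 1


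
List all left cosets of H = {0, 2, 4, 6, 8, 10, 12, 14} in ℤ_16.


H = {0, 2, 4, 6, 8, 10, 12, 14}, |H| = 8
Number of cosets = |G|/|H| = 16/8 = 2
0 + H = {0, 2, 4, 6, 8, 10, 12, 14}
1 + H = {1, 3, 5, 7, 9, 11, 13, 15}

Cosets: 0+H={0,2,4,6,8,10,12,14}; 1+H={1,3,5,7,9,11,13,15}


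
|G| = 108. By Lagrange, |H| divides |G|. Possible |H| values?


Lagrange's theorem: |H| divides |G|
|G| = 108
Divisors of 108: 1, 2, 3, 4, 6, 9, 12, 18, 27, 36, 54, 108

Possible subgroup orders: {1, 2, 3, 4, 6, 9, 12, 18, 27, 36, 54, 108}


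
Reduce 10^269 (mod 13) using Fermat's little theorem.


Fermat's little theorem: if p is prime and gcd(a,p)=1, then a^(p-1) ≡ 1 (mod p)
p = 13 is prime, gcd(10,13) = 1
Reduce exponent: 269 mod 12 = 5
So 10^269 ≡ 10^5 (mod 13)
10^5 mod 13 = 4

10^269 ≡ 4 (mod 13)


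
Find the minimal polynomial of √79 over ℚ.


√79 satisfies x² - 79 = 0, irreducible over ℚ since 79 is squarefree

Minimal polynomial: x² - 79


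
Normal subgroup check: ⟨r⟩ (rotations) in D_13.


H = ⟨r⟩ (rotations) in D_13
The rotation subgroup ⟨r⟩ has index 2 in D_13, so it is normal

Yes, normal subgroup


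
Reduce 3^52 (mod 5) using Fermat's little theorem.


Fermat's little theorem: if p is prime and gcd(a,p)=1, then a^(p-1) ≡ 1 (mod p)
p = 5 is prime, gcd(3,5) = 1
Reduce exponent: 52 mod 4 = 0
So 3^52 ≡ 3^0 (mod 5)
3^0 = 1

3^52 ≡ 1 (mod 5)


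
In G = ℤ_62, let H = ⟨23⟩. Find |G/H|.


|⟨23⟩| = n / gcd(23, 62) = 62 / 1 = 62
H is normal (ℤ_62 is abelian).
|G/H| = |G| / |H| = 62 / 62 = 1

|G/H| = 1


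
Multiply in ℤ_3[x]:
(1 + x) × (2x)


Expand and collect like terms; reduce coefficients mod 3:
x^0: 1·0 = 0 ≡ 0 (mod 3)
x^1: 1·2 + 1·0 = 2 ≡ 2 (mod 3)
x^2: 1·2 = 2 ≡ 2 (mod 3)
Result: 2x + 2x^2

f · g = 2x + 2x^2


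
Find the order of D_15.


|D_n| = 2n (n rotations and n reflections)
|D_15| = 2×15 = 30

|D_15| = 30


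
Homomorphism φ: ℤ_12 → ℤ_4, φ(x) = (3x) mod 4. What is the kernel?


Kernel = preimage of identity
ker(φ) = {x ∈ ℤ_12 : 3x ≡ 0 (mod 4)}. Since 4 | 12, φ is well-defined. The kernel is the cyclic subgroup ⟨4⟩ of ℤ_12 (order 3), i.e. {0, 4, 8}

ker(φ) = {0, 4, 8}


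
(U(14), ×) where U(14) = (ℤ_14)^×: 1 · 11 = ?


Operation: multiplication mod 14
1 · 11 = (a × b) mod 14 with a = 1, b = 11

1 · 11 = 11


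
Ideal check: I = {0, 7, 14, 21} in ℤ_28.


Check ideal conditions for I = {0, 7, 14, 21} in ℤ_28:
(1) I is an additive subgroup? Yes
(2) For r ∈ ℤ_28 and a ∈ I: r·a ∈ I? Yes

Yes, I is an ideal of ℤ_28


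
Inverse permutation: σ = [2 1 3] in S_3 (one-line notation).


To find σ⁻¹, swap domain and range:
σ(1) = 2 → σ⁻¹(2) = 1
σ(2) = 1 → σ⁻¹(1) = 2
σ(3) = 3 → σ⁻¹(3) = 3

σ⁻¹ = [2 1 3]


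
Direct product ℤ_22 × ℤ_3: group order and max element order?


|ℤ_22 × ℤ_3| = 22 × 3 = 66
Max element order = lcm(22,3) = 66
Cyclic? Yes (gcd=1)

|ℤ_22×ℤ_3| = 66, max element order = 66


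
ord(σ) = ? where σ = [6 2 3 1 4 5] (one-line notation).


Cycle decomposition: (1 6 5 4)
Cycle lengths: 4
Order = lcm(4) = 4

ord(σ) = 4


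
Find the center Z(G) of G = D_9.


Z(G) = {g ∈ G | gx = xg for all x ∈ G}
For odd n, Z(D_n) = {e}: no nontrivial rotation commutes with all reflections

Z(D_9) = {e}


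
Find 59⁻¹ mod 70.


Use the extended Euclidean algorithm to write 1 = 59·s + 70·t; then s mod 70 is the inverse.
Euclidean algorithm:
  59 = 0·70 + 59
  70 = 1·59 + 11
  59 = 5·11 + 4
  11 = 2·4 + 3
  4 = 1·3 + 1
  3 = 3·1 + 0
gcd(59,70) = 1
Back-substitution gives: 59·(19) + 70·(-16) = 1
So 59⁻¹ ≡ 19 ≡ 19 (mod 70)
Check: 59 × 19 = 1121 ≡ 1 (mod 70) ✓

59⁻¹ ≡ 19 (mod 70)


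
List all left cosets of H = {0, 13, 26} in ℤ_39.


H = {0, 13, 26}, |H| = 3
Number of cosets = |G|/|H| = 39/3 = 13
0 + H = {0, 13, 26}
1 + H = {1, 14, 27}
2 + H = {2, 15, 28}
3 + H = {3, 16, 29}
4 + H = {4, 17, 30}
5 + H = {5, 18, 31}
6 + H = {6, 19, 32}
7 + H = {7, 20, 33}
8 + H = {8, 21, 34}
9 + H = {9, 22, 35}
10 + H = {10, 23, 36}
11 + H = {11, 24, 37}
12 + H = {12, 25, 38}

Cosets: 0+H={0,13,26}; 1+H={1,14,27}; 2+H={2,15,28}; 3+H={3,16,29}; 4+H={4,17,30}; 5+H={5,18,31}; 6+H={6,19,32}; 7+H={7,20,33}; 8+H={8,21,34}; 9+H={9,22,35}; 10+H={10,23,36}; 11+H={11,24,37}; 12+H={12,25,38}


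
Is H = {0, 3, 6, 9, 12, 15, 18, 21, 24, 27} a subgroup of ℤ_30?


Subgroup test for H = {0, 3, 6, 9, 12, 15, 18, 21, 24, 27} in (ℤ_30, +):
(1) 0 ∈ H? Yes
(2) Closure: for all a,b ∈ H, (a+b) mod 30 ∈ H? Yes
(3) Inverses: for all a ∈ H, -a mod 30 ∈ H? Yes

Yes, H is a subgroup of ℤ_30


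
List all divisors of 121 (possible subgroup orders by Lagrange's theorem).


Lagrange's theorem: |H| divides |G|
|G| = 121
Divisors of 121: 1, 11, 121

Possible subgroup orders: {1, 11, 121}


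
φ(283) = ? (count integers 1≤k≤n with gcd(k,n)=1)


Factor n: 283 = 283
φ(n) = n · ∏(1 - 1/p) over distinct primes p | n
φ(283) = 283 · (1 - 1/283) = 282

φ(283) = 282


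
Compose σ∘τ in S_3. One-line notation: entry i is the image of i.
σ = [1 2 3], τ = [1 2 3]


σ∘τ: apply τ first, then σ
1 →τ 1 →σ 1
2 →τ 2 →σ 2
3 →τ 3 →σ 3

σ∘τ = [1 2 3]


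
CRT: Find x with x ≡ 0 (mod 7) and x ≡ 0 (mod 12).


m₁ = 7, m₂ = 12, gcd = 1, so CRT applies. M = m₁·m₂ = 84
Let M₁ = M/m₁ = 12, M₂ = M/m₂ = 7
Find y₁ ≡ M₁⁻¹ (mod m₁): 12⁻¹ ≡ 3 (mod 7)
Find y₂ ≡ M₂⁻¹ (mod m₂): 7⁻¹ ≡ 7 (mod 12)
x = a₁·M₁·y₁ + a₂·M₂·y₂ = 0·12·3 + 0·7·7 = 0
Reduce mod 84: x ≡ 0
Check: 0 mod 7 = 0 ✓, 0 mod 12 = 0 ✓

x ≡ 0 (mod 84)


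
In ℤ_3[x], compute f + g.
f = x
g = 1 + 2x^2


Add coefficients mod 3:
x^0: 0 + 1 = 1 (mod 3)
x^1: 1 + 0 = 1 (mod 3)
x^2: 0 + 2 = 2 (mod 3)
Result: 1 + x + 2x^2

f + g = 1 + x + 2x^2


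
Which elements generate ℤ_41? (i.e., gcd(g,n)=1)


g generates ℤ_n iff gcd(g,n) = 1
Prime factors of 41: 41
Generators are g ∈ {1,...,40} not divisible by any of these primes.
Generators: {1, 2, 3, 4, 5, 6, 7, 8, 9, 10, 11, 12, 13, 14, 15, 16, 17, 18, 19, 20, 21, 22, 23, 24, 25, 26, 27, 28, 29, 30, 31, 32, 33, 34, 35, 36, 37, 38, 39, 40}
Number of generators = φ(41) = 40

Generators of ℤ_41 = {1, 2, 3, 4, 5, 6, 7, 8, 9, 10, 11, 12, 13, 14, 15, 16, 17, 18, 19, 20, 21, 22, 23, 24, 25, 26, 27, 28, 29, 30, 31, 32, 33, 34, 35, 36, 37, 38, 39, 40}


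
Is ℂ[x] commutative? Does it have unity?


Polynomial ring over ℂ (an integral domain) is a commutative integral domain with unity 1
Commutative: Yes
Integral domain: Yes
Has unity: Yes

ℂ[x]: Commutative=Yes, Unity=Yes


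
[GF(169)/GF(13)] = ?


GF(169) = GF(13^2), so the extension degree is 2

[GF(169)/GF(13)] = 2


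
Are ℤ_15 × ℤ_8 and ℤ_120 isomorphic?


Comparing ℤ_15 × ℤ_8 and ℤ_120:
gcd(15,8) = 1, so ℤ_15 × ℤ_8 ≅ ℤ_120 (CRT)

Yes, ℤ_15 × ℤ_8 ≅ ℤ_120


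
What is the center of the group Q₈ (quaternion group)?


Z(G) = {g ∈ G | gx = xg for all x ∈ G}
In Q₈ = {±1, ±i, ±j, ±k}, only ±1 commute with every element

Z(Q₈ (quaternion group)) = {1, -1}


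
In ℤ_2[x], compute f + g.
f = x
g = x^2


Add coefficients mod 2:
x^0: 0 + 0 = 0 (mod 2)
x^1: 1 + 0 = 1 (mod 2)
x^2: 0 + 1 = 1 (mod 2)
Result: x + x^2

f + g = x + x^2


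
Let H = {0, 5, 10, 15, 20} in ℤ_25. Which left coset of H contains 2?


2 + H = {2 + h (mod 25) : h ∈ H}
2+0=2, 2+5=7, 2+10=12, 2+15=17, 2+20=22

2 + H = {2, 7, 12, 17, 22}


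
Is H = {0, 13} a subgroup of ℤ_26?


Subgroup test for H = {0, 13} in (ℤ_26, +):
(1) 0 ∈ H? Yes
(2) Closure: for all a,b ∈ H, (a+b) mod 26 ∈ H? Yes
(3) Inverses: for all a ∈ H, -a mod 26 ∈ H? Yes

Yes, H is a subgroup of ℤ_26


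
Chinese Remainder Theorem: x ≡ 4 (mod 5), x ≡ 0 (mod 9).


m₁ = 5, m₂ = 9, gcd = 1, so CRT applies. M = m₁·m₂ = 45
Let M₁ = M/m₁ = 9, M₂ = M/m₂ = 5
Find y₁ ≡ M₁⁻¹ (mod m₁): 9⁻¹ ≡ 4 (mod 5)
Find y₂ ≡ M₂⁻¹ (mod m₂): 5⁻¹ ≡ 2 (mod 9)
x = a₁·M₁·y₁ + a₂·M₂·y₂ = 4·9·4 + 0·5·2 = 144
Reduce mod 45: x ≡ 9
Check: 9 mod 5 = 4 ✓, 9 mod 9 = 0 ✓

x ≡ 9 (mod 45)


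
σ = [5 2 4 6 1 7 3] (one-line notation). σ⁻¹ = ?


To find σ⁻¹, swap domain and range:
σ(1) = 5 → σ⁻¹(5) = 1
σ(2) = 2 → σ⁻¹(2) = 2
σ(3) = 4 → σ⁻¹(4) = 3
σ(4) = 6 → σ⁻¹(6) = 4
σ(5) = 1 → σ⁻¹(1) = 5
σ(6) = 7 → σ⁻¹(7) = 6
σ(7) = 3 → σ⁻¹(3) = 7

σ⁻¹ = [5 2 7 3 1 4 6]


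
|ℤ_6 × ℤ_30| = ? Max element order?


|ℤ_6 × ℤ_30| = 6 × 30 = 180
Max element order = lcm(6,30) = 30
Cyclic? No (gcd=6)

|ℤ_6×ℤ_30| = 180, max element order = 30


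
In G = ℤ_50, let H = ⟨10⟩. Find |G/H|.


|⟨10⟩| = n / gcd(10, 50) = 50 / 10 = 5
H is normal (ℤ_50 is abelian).
|G/H| = |G| / |H| = 50 / 5 = 10

|G/H| = 10


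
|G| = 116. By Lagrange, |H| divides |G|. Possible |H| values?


Lagrange's theorem: |H| divides |G|
|G| = 116
Divisors of 116: 1, 2, 4, 29, 58, 116

Possible subgroup orders: {1, 2, 4, 29, 58, 116}


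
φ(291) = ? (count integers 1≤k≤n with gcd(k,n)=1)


Factor n: 291 = 3 × 97
φ(n) = n · ∏(1 - 1/p) over distinct primes p | n
φ(291) = 291 · (1 - 1/3) · (1 - 1/97) = 192

φ(291) = 192


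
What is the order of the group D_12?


|D_n| = 2n (n rotations and n reflections)
|D_12| = 2×12 = 24

|D_12| = 24


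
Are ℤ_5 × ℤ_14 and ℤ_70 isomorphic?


Comparing ℤ_5 × ℤ_14 and ℤ_70:
gcd(5,14) = 1, so ℤ_5 × ℤ_14 ≅ ℤ_70 (CRT)

Yes, ℤ_5 × ℤ_14 ≅ ℤ_70


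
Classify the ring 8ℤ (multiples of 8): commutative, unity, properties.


8ℤ is a commutative ring under +,× but has no multiplicative identity (1 ∉ 8ℤ); it has no zero divisors, but without unity it is not an integral domain
Commutative: Yes
Integral domain: No
Has unity: No

8ℤ (multiples of 8): Commutative=Yes, Unity=No


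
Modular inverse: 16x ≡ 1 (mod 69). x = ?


Use the extended Euclidean algorithm to write 1 = 16·s + 69·t; then s mod 69 is the inverse.
Euclidean algorithm:
  16 = 0·69 + 16
  69 = 4·16 + 5
  16 = 3·5 + 1
  5 = 5·1 + 0
gcd(16,69) = 1
Back-substitution gives: 16·(13) + 69·(-3) = 1
So 16⁻¹ ≡ 13 ≡ 13 (mod 69)
Check: 16 × 13 = 208 ≡ 1 (mod 69) ✓

16⁻¹ ≡ 13 (mod 69)


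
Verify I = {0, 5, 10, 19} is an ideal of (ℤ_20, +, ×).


Check ideal conditions for I = {0, 5, 10, 19} in ℤ_20:
(1) I is an additive subgroup? No
(2) For r ∈ ℤ_20 and a ∈ I: r·a ∈ I? No  [counterexample: r=2, a=19, r·a mod 20 = 18 ∉ I]

No, I is not an ideal of ℤ_20


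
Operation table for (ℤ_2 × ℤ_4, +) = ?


Elements: {(0,0), (0,1), (0,2), (0,3), (1,0), (1,1), (1,2), (1,3)}
Operation: componentwise addition mod (2, 4)
Entry (a, b) = ((a₁+b₁) mod 2, (a₂+b₂) mod 4)

Cayley table:
      | (0,0) | (0,1) | (0,2) | (0,3) | (1,0) | (1,1) | (1,2) | (1,3)
(0,0) | (0,0) | (0,1) | (0,2) | (0,3) | (1,0) | (1,1) | (1,2) | (1,3)
(0,1) | (0,1) | (0,2) | (0,3) | (0,0) | (1,1) | (1,2) | (1,3) | (1,0)
(0,2) | (0,2) | (0,3) | (0,0) | (0,1) | (1,2) | (1,3) | (1,0) | (1,1)
(0,3) | (0,3) | (0,0) | (0,1) | (0,2) | (1,3) | (1,0) | (1,1) | (1,2)
(1,0) | (1,0) | (1,1) | (1,2) | (1,3) | (0,0) | (0,1) | (0,2) | (0,3)
(1,1) | (1,1) | (1,2) | (1,3) | (1,0) | (0,1) | (0,2) | (0,3) | (0,0)
(1,2) | (1,2) | (1,3) | (1,0) | (1,1) | (0,2) | (0,3) | (0,0) | (0,1)
(1,3) | (1,3) | (1,0) | (1,1) | (1,2) | (0,3) | (0,0) | (0,1) | (0,2)


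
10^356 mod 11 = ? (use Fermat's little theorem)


Fermat's little theorem: if p is prime and gcd(a,p)=1, then a^(p-1) ≡ 1 (mod p)
p = 11 is prime, gcd(10,11) = 1
Reduce exponent: 356 mod 10 = 6
So 10^356 ≡ 10^6 (mod 11)
10^6 mod 11 = 1

10^356 ≡ 1 (mod 11)


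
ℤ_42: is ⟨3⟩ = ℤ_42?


g generates ℤ_n iff gcd(g, n) = 1
gcd(3, 42) = 3
Since gcd = 3 ≠ 1, ⟨3⟩ has order 14 < 42, so 3 is not a generator.

No, 3 does not generate ℤ_42


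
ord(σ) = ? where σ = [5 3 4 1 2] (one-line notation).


Cycle decomposition: (1 5 2 3 4)
Cycle lengths: 5
Order = lcm(5) = 5

ord(σ) = 5


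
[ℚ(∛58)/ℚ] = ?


∛58 has minimal polynomial x³ - 58 (irreducible over ℚ since 58 is not a perfect cube)

[ℚ(∛58)/ℚ] = 3


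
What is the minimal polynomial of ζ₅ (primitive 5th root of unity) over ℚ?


ζ₅ is a root of Φ₅(x) = x⁴ + x³ + x² + x + 1, irreducible over ℚ

Minimal polynomial: x⁴ + x³ + x² + x + 1


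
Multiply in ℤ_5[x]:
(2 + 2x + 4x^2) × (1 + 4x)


Expand and collect like terms; reduce coefficients mod 5:
x^0: 2·1 = 2 ≡ 2 (mod 5)
x^1: 2·4 + 2·1 = 10 ≡ 0 (mod 5)
x^2: 2·4 + 4·1 = 12 ≡ 2 (mod 5)
x^3: 4·4 = 16 ≡ 1 (mod 5)
Result: 2 + 2x^2 + x^3

f · g = 2 + 2x^2 + x^3


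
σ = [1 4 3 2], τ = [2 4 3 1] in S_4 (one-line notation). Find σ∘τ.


σ∘τ: apply τ first, then σ
1 →τ 2 →σ 4
2 →τ 4 →σ 2
3 →τ 3 →σ 3
4 →τ 1 →σ 1

σ∘τ = [4 2 3 1]


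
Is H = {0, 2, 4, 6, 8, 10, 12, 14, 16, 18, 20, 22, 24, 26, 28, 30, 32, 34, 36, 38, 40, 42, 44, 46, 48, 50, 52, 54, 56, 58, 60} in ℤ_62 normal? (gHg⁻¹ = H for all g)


H = {0, 2, 4, 6, 8, 10, 12, 14, 16, 18, 20, 22, 24, 26, 28, 30, 32, 34, 36, 38, 40, 42, 44, 46, 48, 50, 52, 54, 56, 58, 60} in ℤ_62
ℤ_62 is abelian; every subgroup of an abelian group is normal

Yes, normal subgroup


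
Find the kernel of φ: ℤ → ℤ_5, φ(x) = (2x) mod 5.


Kernel = preimage of identity
ker(φ) = {x ∈ ℤ : 2x ≡ 0 (mod 5)}. gcd(2,5) = 1, so 2x ≡ 0 (mod 5) ⟺ x ≡ 0 (mod 5/1 = 5). Hence ker(φ) = 5ℤ

ker(φ) = 5ℤ


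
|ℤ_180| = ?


ℤ_n has n elements.

|ℤ_180| = 180


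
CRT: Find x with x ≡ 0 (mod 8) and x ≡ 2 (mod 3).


m₁ = 8, m₂ = 3, gcd = 1, so CRT applies. M = m₁·m₂ = 24
Let M₁ = M/m₁ = 3, M₂ = M/m₂ = 8
Find y₁ ≡ M₁⁻¹ (mod m₁): 3⁻¹ ≡ 3 (mod 8)
Find y₂ ≡ M₂⁻¹ (mod m₂): 8⁻¹ ≡ 2 (mod 3)
x = a₁·M₁·y₁ + a₂·M₂·y₂ = 0·3·3 + 2·8·2 = 32
Reduce mod 24: x ≡ 8
Check: 8 mod 8 = 0 ✓, 8 mod 3 = 2 ✓

x ≡ 8 (mod 24)


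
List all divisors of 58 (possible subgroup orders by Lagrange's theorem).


Lagrange's theorem: |H| divides |G|
|G| = 58
Divisors of 58: 1, 2, 29, 58

Possible subgroup orders: {1, 2, 29, 58}


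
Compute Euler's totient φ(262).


Factor n: 262 = 2 × 131
φ(n) = n · ∏(1 - 1/p) over distinct primes p | n
φ(262) = 262 · (1 - 1/2) · (1 - 1/131) = 130

φ(262) = 130


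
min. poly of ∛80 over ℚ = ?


∛80 satisfies x³ - 80 = 0, irreducible over ℚ (no rational root; 80 is not a perfect cube)

Minimal polynomial: x³ - 80


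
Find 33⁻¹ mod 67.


Use the extended Euclidean algorithm to write 1 = 33·s + 67·t; then s mod 67 is the inverse.
Euclidean algorithm:
  33 = 0·67 + 33
  67 = 2·33 + 1
  33 = 33·1 + 0
gcd(33,67) = 1
Back-substitution gives: 33·(-2) + 67·(1) = 1
So 33⁻¹ ≡ -2 ≡ 65 (mod 67)
Check: 33 × 65 = 2145 ≡ 1 (mod 67) ✓

33⁻¹ ≡ 65 (mod 67)


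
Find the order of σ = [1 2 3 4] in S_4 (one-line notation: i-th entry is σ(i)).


Cycle decomposition: identity (all elements fixed)
Order = 1 (identity has order 1)

ord(σ) = 1


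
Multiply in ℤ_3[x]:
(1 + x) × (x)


Expand and collect like terms; reduce coefficients mod 3:
x^0: 1·0 = 0 ≡ 0 (mod 3)
x^1: 1·1 + 1·0 = 1 ≡ 1 (mod 3)
x^2: 1·1 = 1 ≡ 1 (mod 3)
Result: x + x^2

f · g = x + x^2


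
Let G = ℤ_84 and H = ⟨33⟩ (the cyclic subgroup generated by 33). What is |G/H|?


|⟨33⟩| = n / gcd(33, 84) = 84 / 3 = 28
H is normal (ℤ_84 is abelian).
|G/H| = |G| / |H| = 84 / 28 = 3

|G/H| = 3


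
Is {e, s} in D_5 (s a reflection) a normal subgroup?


H = {e, s} in D_5 (s a reflection)
r·s·r⁻¹ = sr⁻² ≠ s for n ≥ 3, so {e, s} is not closed under conjugation

No, not a normal subgroup


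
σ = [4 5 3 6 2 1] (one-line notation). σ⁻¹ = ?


To find σ⁻¹, swap domain and range:
σ(1) = 4 → σ⁻¹(4) = 1
σ(2) = 5 → σ⁻¹(5) = 2
σ(3) = 3 → σ⁻¹(3) = 3
σ(4) = 6 → σ⁻¹(6) = 4
σ(5) = 2 → σ⁻¹(2) = 5
σ(6) = 1 → σ⁻¹(1) = 6

σ⁻¹ = [6 5 3 1 2 4]


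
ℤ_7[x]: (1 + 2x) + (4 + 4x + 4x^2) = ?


Add coefficients mod 7:
x^0: 1 + 4 = 5 (mod 7)
x^1: 2 + 4 = 6 (mod 7)
x^2: 0 + 4 = 4 (mod 7)
Result: 5 + 6x + 4x^2

f + g = 5 + 6x + 4x^2


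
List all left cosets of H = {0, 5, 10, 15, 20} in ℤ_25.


H = {0, 5, 10, 15, 20}, |H| = 5
Number of cosets = |G|/|H| = 25/5 = 5
0 + H = {0, 5, 10, 15, 20}
1 + H = {1, 6, 11, 16, 21}
2 + H = {2, 7, 12, 17, 22}
3 + H = {3, 8, 13, 18, 23}
4 + H = {4, 9, 14, 19, 24}

Cosets: 0+H={0,5,10,15,20}; 1+H={1,6,11,16,21}; 2+H={2,7,12,17,22}; 3+H={3,8,13,18,23}; 4+H={4,9,14,19,24}


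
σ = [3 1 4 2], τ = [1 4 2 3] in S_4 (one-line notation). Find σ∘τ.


σ∘τ: apply τ first, then σ
1 →τ 1 →σ 3
2 →τ 4 →σ 2
3 →τ 2 →σ 1
4 →τ 3 →σ 4

σ∘τ = [3 2 1 4]


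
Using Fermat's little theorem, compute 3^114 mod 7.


Fermat's little theorem: if p is prime and gcd(a,p)=1, then a^(p-1) ≡ 1 (mod p)
p = 7 is prime, gcd(3,7) = 1
Reduce exponent: 114 mod 6 = 0
So 3^114 ≡ 3^0 (mod 7)
3^0 = 1

3^114 ≡ 1 (mod 7)


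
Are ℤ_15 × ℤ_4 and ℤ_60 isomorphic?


Comparing ℤ_15 × ℤ_4 and ℤ_60:
gcd(15,4) = 1, so ℤ_15 × ℤ_4 ≅ ℤ_60 (CRT)

Yes, ℤ_15 × ℤ_4 ≅ ℤ_60


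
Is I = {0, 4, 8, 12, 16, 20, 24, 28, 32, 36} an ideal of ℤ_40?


Check ideal conditions for I = {0, 4, 8, 12, 16, 20, 24, 28, 32, 36} in ℤ_40:
(1) I is an additive subgroup? Yes
(2) For r ∈ ℤ_40 and a ∈ I: r·a ∈ I? Yes

Yes, I is an ideal of ℤ_40


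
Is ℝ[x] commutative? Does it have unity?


Polynomial ring over ℝ (an integral domain) is a commutative integral domain with unity 1
Commutative: Yes
Integral domain: Yes
Has unity: Yes

ℝ[x]: Commutative=Yes, Unity=Yes


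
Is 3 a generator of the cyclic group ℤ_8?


g generates ℤ_n iff gcd(g, n) = 1
gcd(3, 8) = 1
Since gcd = 1, 3 is a generator.

Yes, 3 generates ℤ_8


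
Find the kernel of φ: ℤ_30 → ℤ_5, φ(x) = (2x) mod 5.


Kernel = preimage of identity
ker(φ) = {x ∈ ℤ_30 : 2x ≡ 0 (mod 5)}. Since 5 | 30, φ is well-defined. The kernel is the cyclic subgroup ⟨5⟩ of ℤ_30 (order 6), i.e. {0, 5, 10, 15, 20, 25}

ker(φ) = {0, 5, 10, 15, 20, 25}


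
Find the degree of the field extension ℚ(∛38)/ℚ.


∛38 has minimal polynomial x³ - 38 (irreducible over ℚ since 38 is not a perfect cube)

[ℚ(∛38)/ℚ] = 3


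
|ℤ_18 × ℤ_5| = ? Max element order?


|ℤ_18 × ℤ_5| = 18 × 5 = 90
Max element order = lcm(18,5) = 90
Cyclic? Yes (gcd=1)

|ℤ_18×ℤ_5| = 90, max element order = 90


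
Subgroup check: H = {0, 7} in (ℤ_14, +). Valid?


Subgroup test for H = {0, 7} in (ℤ_14, +):
(1) 0 ∈ H? Yes
(2) Closure: for all a,b ∈ H, (a+b) mod 14 ∈ H? Yes
(3) Inverses: for all a ∈ H, -a mod 14 ∈ H? Yes

Yes, H is a subgroup of ℤ_14


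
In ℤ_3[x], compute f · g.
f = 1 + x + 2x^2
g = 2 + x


Expand and collect like terms; reduce coefficients mod 3:
x^0: 1·2 = 2 ≡ 2 (mod 3)
x^1: 1·1 + 1·2 = 3 ≡ 0 (mod 3)
x^2: 1·1 + 2·2 = 5 ≡ 2 (mod 3)
x^3: 2·1 = 2 ≡ 2 (mod 3)
Result: 2 + 2x^2 + 2x^3

f · g = 2 + 2x^2 + 2x^3


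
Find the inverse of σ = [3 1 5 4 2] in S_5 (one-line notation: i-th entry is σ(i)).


To find σ⁻¹, swap domain and range:
σ(1) = 3 → σ⁻¹(3) = 1
σ(2) = 1 → σ⁻¹(1) = 2
σ(3) = 5 → σ⁻¹(5) = 3
σ(4) = 4 → σ⁻¹(4) = 4
σ(5) = 2 → σ⁻¹(2) = 5

σ⁻¹ = [2 5 1 4 3]


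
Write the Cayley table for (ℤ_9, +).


Elements: {0, 1, 2, 3, 4, 5, 6, 7, 8}
Operation: addition mod 9
Entry (a, b) = (a + b) mod 9

Cayley table:
  | 0 | 1 | 2 | 3 | 4 | 5 | 6 | 7 | 8
0 | 0 | 1 | 2 | 3 | 4 | 5 | 6 | 7 | 8
1 | 1 | 2 | 3 | 4 | 5 | 6 | 7 | 8 | 0
2 | 2 | 3 | 4 | 5 | 6 | 7 | 8 | 0 | 1
3 | 3 | 4 | 5 | 6 | 7 | 8 | 0 | 1 | 2
4 | 4 | 5 | 6 | 7 | 8 | 0 | 1 | 2 | 3
5 | 5 | 6 | 7 | 8 | 0 | 1 | 2 | 3 | 4
6 | 6 | 7 | 8 | 0 | 1 | 2 | 3 | 4 | 5
7 | 7 | 8 | 0 | 1 | 2 | 3 | 4 | 5 | 6
8 | 8 | 0 | 1 | 2 | 3 | 4 | 5 | 6 | 7


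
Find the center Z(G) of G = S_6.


Z(G) = {g ∈ G | gx = xg for all x ∈ G}
S_n is non-abelian for n ≥ 3; Z(S_6) is trivial

Z(S_6) = {e}


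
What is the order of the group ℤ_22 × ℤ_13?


|A × B| = |A| · |B|
|ℤ_22 × ℤ_13| = 22 × 13 = 286

|ℤ_22 × ℤ_13| = 286


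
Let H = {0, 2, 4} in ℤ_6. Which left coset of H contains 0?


0 + H = {0 + h (mod 6) : h ∈ H}
0+0=0, 0+2=2, 0+4=4

0 + H = {0, 2, 4}


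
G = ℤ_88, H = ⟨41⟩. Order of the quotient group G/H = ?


|⟨41⟩| = n / gcd(41, 88) = 88 / 1 = 88
H is normal (ℤ_88 is abelian).
|G/H| = |G| / |H| = 88 / 88 = 1

|G/H| = 1


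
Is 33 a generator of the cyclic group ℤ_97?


g generates ℤ_n iff gcd(g, n) = 1
gcd(33, 97) = 1
Since gcd = 1, 33 is a generator.

Yes, 33 generates ℤ_97


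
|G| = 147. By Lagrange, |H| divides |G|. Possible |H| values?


Lagrange's theorem: |H| divides |G|
|G| = 147
Divisors of 147: 1, 3, 7, 21, 49, 147

Possible subgroup orders: {1, 3, 7, 21, 49, 147}


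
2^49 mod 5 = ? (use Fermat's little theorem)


Fermat's little theorem: if p is prime and gcd(a,p)=1, then a^(p-1) ≡ 1 (mod p)
p = 5 is prime, gcd(2,5) = 1
Reduce exponent: 49 mod 4 = 1
So 2^49 ≡ 2^1 (mod 5)
2^1 mod 5 = 2

2^49 ≡ 2 (mod 5)


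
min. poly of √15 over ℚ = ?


√15 satisfies x² - 15 = 0, irreducible over ℚ since 15 is squarefree

Minimal polynomial: x² - 15


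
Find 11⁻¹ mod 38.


Use the extended Euclidean algorithm to write 1 = 11·s + 38·t; then s mod 38 is the inverse.
Euclidean algorithm:
  11 = 0·38 + 11
  38 = 3·11 + 5
  11 = 2·5 + 1
  5 = 5·1 + 0
gcd(11,38) = 1
Back-substitution gives: 11·(7) + 38·(-2) = 1
So 11⁻¹ ≡ 7 ≡ 7 (mod 38)
Check: 11 × 7 = 77 ≡ 1 (mod 38) ✓

11⁻¹ ≡ 7 (mod 38)


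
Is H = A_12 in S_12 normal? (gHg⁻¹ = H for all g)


H = A_12 in S_12
A_12 has index 2 in S_12, and every subgroup of index 2 is normal

Yes, normal subgroup


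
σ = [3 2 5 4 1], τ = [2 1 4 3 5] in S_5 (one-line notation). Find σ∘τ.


σ∘τ: apply τ first, then σ
1 →τ 2 →σ 2
2 →τ 1 →σ 3
3 →τ 4 →σ 4
4 →τ 3 →σ 5
5 →τ 5 →σ 1

σ∘τ = [2 3 4 5 1]


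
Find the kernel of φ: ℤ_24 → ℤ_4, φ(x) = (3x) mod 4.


Kernel = preimage of identity
ker(φ) = {x ∈ ℤ_24 : 3x ≡ 0 (mod 4)}. Since 4 | 24, φ is well-defined. The kernel is the cyclic subgroup ⟨4⟩ of ℤ_24 (order 6), i.e. {0, 4, 8, 12, 16, 20}

ker(φ) = {0, 4, 8, 12, 16, 20}


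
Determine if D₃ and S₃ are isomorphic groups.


Comparing D₃ and S₃:
Both are the unique non-abelian group of order 6

Yes, D₃ ≅ S₃


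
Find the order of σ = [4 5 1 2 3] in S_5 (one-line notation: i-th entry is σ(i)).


Cycle decomposition: (1 4 2 5 3)
Cycle lengths: 5
Order = lcm(5) = 5

ord(σ) = 5


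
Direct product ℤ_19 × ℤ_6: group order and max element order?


|ℤ_19 × ℤ_6| = 19 × 6 = 114
Max element order = lcm(19,6) = 114
Cyclic? Yes (gcd=1)

|ℤ_19×ℤ_6| = 114, max element order = 114


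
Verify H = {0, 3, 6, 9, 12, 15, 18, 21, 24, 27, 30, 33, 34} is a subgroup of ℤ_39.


Subgroup test for H = {0, 3, 6, 9, 12, 15, 18, 21, 24, 27, 30, 33, 34} in (ℤ_39, +):
(1) 0 ∈ H? Yes
(2) Closure: for all a,b ∈ H, (a+b) mod 39 ∈ H? No  [counterexample: 3 + 33 = 36 ∉ H]
(3) Inverses: for all a ∈ H, -a mod 39 ∈ H? No

No, H is not a subgroup of ℤ_39


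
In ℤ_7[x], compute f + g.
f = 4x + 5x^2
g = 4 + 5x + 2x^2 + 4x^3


Add coefficients mod 7:
x^0: 0 + 4 = 4 (mod 7)
x^1: 4 + 5 = 2 (mod 7)
x^2: 5 + 2 = 0 (mod 7)
x^3: 0 + 4 = 4 (mod 7)
Result: 4 + 2x + 4x^3

f + g = 4 + 2x + 4x^3


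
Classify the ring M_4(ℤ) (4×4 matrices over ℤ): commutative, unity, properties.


Matrix multiplication is non-commutative for n ≥ 2; the identity matrix I is the unity; singular matrices give zero divisors, so not an integral domain
Commutative: No
Integral domain: No
Has unity: Yes

M_4(ℤ) (4×4 matrices over ℤ): Commutative=No, Unity=Yes


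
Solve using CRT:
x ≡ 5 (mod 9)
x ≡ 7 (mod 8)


m₁ = 9, m₂ = 8, gcd = 1, so CRT applies. M = m₁·m₂ = 72
Let M₁ = M/m₁ = 8, M₂ = M/m₂ = 9
Find y₁ ≡ M₁⁻¹ (mod m₁): 8⁻¹ ≡ 8 (mod 9)
Find y₂ ≡ M₂⁻¹ (mod m₂): 9⁻¹ ≡ 1 (mod 8)
x = a₁·M₁·y₁ + a₂·M₂·y₂ = 5·8·8 + 7·9·1 = 383
Reduce mod 72: x ≡ 23
Check: 23 mod 9 = 5 ✓, 23 mod 8 = 7 ✓

x ≡ 23 (mod 72)


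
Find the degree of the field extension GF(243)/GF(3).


GF(243) = GF(3^5), so the extension degree is 5

[GF(243)/GF(3)] = 5


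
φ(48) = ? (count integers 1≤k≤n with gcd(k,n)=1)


Factor n: 48 = 2^4 × 3
φ(n) = n · ∏(1 - 1/p) over distinct primes p | n
φ(48) = 48 · (1 - 1/2) · (1 - 1/3) = 16

φ(48) = 16


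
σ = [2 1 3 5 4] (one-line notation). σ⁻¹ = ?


To find σ⁻¹, swap domain and range:
σ(1) = 2 → σ⁻¹(2) = 1
σ(2) = 1 → σ⁻¹(1) = 2
σ(3) = 3 → σ⁻¹(3) = 3
σ(4) = 5 → σ⁻¹(5) = 4
σ(5) = 4 → σ⁻¹(4) = 5

σ⁻¹ = [2 1 3 5 4]


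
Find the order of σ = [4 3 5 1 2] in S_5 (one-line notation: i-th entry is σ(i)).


Cycle decomposition: (1 4) (2 3 5)
Cycle lengths: 2, 3
Order = lcm(2, 3) = 6

ord(σ) = 6


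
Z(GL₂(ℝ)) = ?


Z(G) = {g ∈ G | gx = xg for all x ∈ G}
Only scalar multiples of the identity commute with all invertible matrices

Z(GL₂(ℝ)) = {aI : a ∈ ℝ, a ≠ 0}


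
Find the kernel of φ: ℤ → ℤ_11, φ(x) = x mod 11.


Kernel = preimage of identity
ker(φ) = {x ∈ ℤ : x ≡ 0 (mod 11)} = 11ℤ = {0, ±11, ±22, ...}

ker(φ) = 11ℤ


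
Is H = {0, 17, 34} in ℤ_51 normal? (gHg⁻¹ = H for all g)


H = {0, 17, 34} in ℤ_51
ℤ_51 is abelian; every subgroup of an abelian group is normal

Yes, normal subgroup


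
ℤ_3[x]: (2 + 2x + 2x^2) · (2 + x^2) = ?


Expand and collect like terms; reduce coefficients mod 3:
x^0: 2·2 = 4 ≡ 1 (mod 3)
x^1: 2·0 + 2·2 = 4 ≡ 1 (mod 3)
x^2: 2·1 + 2·0 + 2·2 = 6 ≡ 0 (mod 3)
x^3: 2·1 + 2·0 = 2 ≡ 2 (mod 3)
x^4: 2·1 = 2 ≡ 2 (mod 3)
Result: 1 + x + 2x^3 + 2x^4

f · g = 1 + x + 2x^3 + 2x^4


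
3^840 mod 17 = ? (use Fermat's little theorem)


Fermat's little theorem: if p is prime and gcd(a,p)=1, then a^(p-1) ≡ 1 (mod p)
p = 17 is prime, gcd(3,17) = 1
Reduce exponent: 840 mod 16 = 8
So 3^840 ≡ 3^8 (mod 17)
3^8 mod 17 = 16

3^840 ≡ 16 (mod 17)


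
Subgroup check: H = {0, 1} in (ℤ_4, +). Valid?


Subgroup test for H = {0, 1} in (ℤ_4, +):
(1) 0 ∈ H? Yes
(2) Closure: for all a,b ∈ H, (a+b) mod 4 ∈ H? No  [counterexample: 1 + 1 = 2 ∉ H]
(3) Inverses: for all a ∈ H, -a mod 4 ∈ H? No

No, H is not a subgroup of ℤ_4


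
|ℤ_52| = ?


ℤ_n has n elements.

|ℤ_52| = 52


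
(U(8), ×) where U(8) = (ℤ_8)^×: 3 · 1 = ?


Operation: multiplication mod 8
3 · 1 = (a × b) mod 8 with a = 3, b = 1

3 · 1 = 3


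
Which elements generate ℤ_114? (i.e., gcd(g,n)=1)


g generates ℤ_n iff gcd(g,n) = 1
Prime factors of 114: 2, 3, 19
Generators are g ∈ {1,...,113} not divisible by any of these primes.
Generators: {1, 5, 7, 11, 13, 17, 23, 25, 29, 31, 35, 37, 41, 43, 47, 49, 53, 55, 59, 61, 65, 67, 71, 73, 77, 79, 83, 85, 89, 91, 97, 101, 103, 107, 109, 113}
Number of generators = φ(114) = 36

Generators of ℤ_114 = {1, 5, 7, 11, 13, 17, 23, 25, 29, 31, 35, 37, 41, 43, 47, 49, 53, 55, 59, 61, 65, 67, 71, 73, 77, 79, 83, 85, 89, 91, 97, 101, 103, 107, 109, 113}


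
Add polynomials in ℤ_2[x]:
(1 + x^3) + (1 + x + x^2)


Add coefficients mod 2:
x^0: 1 + 1 = 0 (mod 2)
x^1: 0 + 1 = 1 (mod 2)
x^2: 0 + 1 = 1 (mod 2)
x^3: 1 + 0 = 1 (mod 2)
Result: x + x^2 + x^3

f + g = x + x^2 + x^3


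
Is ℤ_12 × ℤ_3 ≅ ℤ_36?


Comparing ℤ_12 × ℤ_3 and ℤ_36:
gcd(12,3) = 3 ≠ 1. Max element order in ℤ_12×ℤ_3 is lcm(12,3) = 12 < 36, so it has no element of order 36

No, ℤ_12 × ℤ_3 ≇ ℤ_36


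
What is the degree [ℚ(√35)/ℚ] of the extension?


√35 has minimal polynomial x² - 35 (irreducible over ℚ since 35 is squarefree)

[ℚ(√35)/ℚ] = 2


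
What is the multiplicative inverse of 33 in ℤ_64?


Use the extended Euclidean algorithm to write 1 = 33·s + 64·t; then s mod 64 is the inverse.
Euclidean algorithm:
  33 = 0·64 + 33
  64 = 1·33 + 31
  33 = 1·31 + 2
  31 = 15·2 + 1
  2 = 2·1 + 0
gcd(33,64) = 1
Back-substitution gives: 33·(-31) + 64·(16) = 1
So 33⁻¹ ≡ -31 ≡ 33 (mod 64)
Check: 33 × 33 = 1089 ≡ 1 (mod 64) ✓

33⁻¹ ≡ 33 (mod 64)


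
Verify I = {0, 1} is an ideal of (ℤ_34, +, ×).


Check ideal conditions for I = {0, 1} in ℤ_34:
(1) I is an additive subgroup? No
(2) For r ∈ ℤ_34 and a ∈ I: r·a ∈ I? No  [counterexample: r=2, a=1, r·a mod 34 = 2 ∉ I]

No, I is not an ideal of ℤ_34


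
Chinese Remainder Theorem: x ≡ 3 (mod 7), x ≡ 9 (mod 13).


m₁ = 7, m₂ = 13, gcd = 1, so CRT applies. M = m₁·m₂ = 91
Let M₁ = M/m₁ = 13, M₂ = M/m₂ = 7
Find y₁ ≡ M₁⁻¹ (mod m₁): 13⁻¹ ≡ 6 (mod 7)
Find y₂ ≡ M₂⁻¹ (mod m₂): 7⁻¹ ≡ 2 (mod 13)
x = a₁·M₁·y₁ + a₂·M₂·y₂ = 3·13·6 + 9·7·2 = 360
Reduce mod 91: x ≡ 87
Check: 87 mod 7 = 3 ✓, 87 mod 13 = 9 ✓

x ≡ 87 (mod 91)


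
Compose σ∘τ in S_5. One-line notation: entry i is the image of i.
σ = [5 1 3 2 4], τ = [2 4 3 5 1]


σ∘τ: apply τ first, then σ
1 →τ 2 →σ 1
2 →τ 4 →σ 2
3 →τ 3 →σ 3
4 →τ 5 →σ 4
5 →τ 1 →σ 5

σ∘τ = [1 2 3 4 5]


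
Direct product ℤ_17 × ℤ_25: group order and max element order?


|ℤ_17 × ℤ_25| = 17 × 25 = 425
Max element order = lcm(17,25) = 425
Cyclic? Yes (gcd=1)

|ℤ_17×ℤ_25| = 425, max element order = 425


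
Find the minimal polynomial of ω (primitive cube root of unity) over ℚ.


ω satisfies x² + x + 1 = 0 (the cyclotomic polynomial Φ₃)

Minimal polynomial: x² + x + 1


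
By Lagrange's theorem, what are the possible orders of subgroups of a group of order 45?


Lagrange's theorem: |H| divides |G|
|G| = 45
Divisors of 45: 1, 3, 5, 9, 15, 45

Possible subgroup orders: {1, 3, 5, 9, 15, 45}


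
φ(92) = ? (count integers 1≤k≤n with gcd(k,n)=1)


Factor n: 92 = 2^2 × 23
φ(n) = n · ∏(1 - 1/p) over distinct primes p | n
φ(92) = 92 · (1 - 1/2) · (1 - 1/23) = 44

φ(92) = 44
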